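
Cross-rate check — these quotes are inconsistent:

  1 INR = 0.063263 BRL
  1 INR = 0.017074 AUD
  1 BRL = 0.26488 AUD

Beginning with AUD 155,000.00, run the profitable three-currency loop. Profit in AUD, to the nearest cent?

Profit: AUD 2,931.23

Profitable loop is AUD → BRL → INR → AUD:
AUD 155,000.00 ÷ 0.26488 = BRL 585,170.64
BRL 585,170.64 ÷ 0.063263 = INR 9,249,808.63
INR 9,249,808.63 × 0.017074 = AUD 157,931.23
Profit = AUD 157,931.23 − AUD 155,000.00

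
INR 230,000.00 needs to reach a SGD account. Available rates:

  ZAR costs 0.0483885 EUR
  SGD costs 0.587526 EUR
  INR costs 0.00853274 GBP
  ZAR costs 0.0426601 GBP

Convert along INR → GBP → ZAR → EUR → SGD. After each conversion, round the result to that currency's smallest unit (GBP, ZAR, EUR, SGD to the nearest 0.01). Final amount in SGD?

INR 230,000.00 × 0.00853274 = GBP 1,962.53
GBP 1,962.53 ÷ 0.0426601 = ZAR 46,003.88
ZAR 46,003.88 × 0.0483885 = EUR 2,226.06
EUR 2,226.06 ÷ 0.587526 = SGD 3,788.87

SGD 3,788.87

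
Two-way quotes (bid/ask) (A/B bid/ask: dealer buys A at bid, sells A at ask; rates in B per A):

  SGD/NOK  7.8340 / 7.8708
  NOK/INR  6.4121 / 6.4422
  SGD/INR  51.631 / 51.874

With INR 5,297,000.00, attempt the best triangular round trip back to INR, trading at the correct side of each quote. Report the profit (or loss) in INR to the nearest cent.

Best loop INR → NOK → SGD → INR:
INR 5,297,000.00 ÷ 6.4422 (buy NOK at ask) = NOK 822,234.64
NOK 822,234.64 ÷ 7.8708 (buy SGD at ask) = SGD 104,466.46
SGD 104,466.46 × 51.631 (sell SGD at bid) = INR 5,393,707.97

Net profit: INR 96,707.97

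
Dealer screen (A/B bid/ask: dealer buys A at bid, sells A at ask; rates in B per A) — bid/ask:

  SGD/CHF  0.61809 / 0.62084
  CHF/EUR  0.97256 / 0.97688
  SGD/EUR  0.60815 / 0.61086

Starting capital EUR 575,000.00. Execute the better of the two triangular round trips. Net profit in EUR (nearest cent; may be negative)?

Best loop EUR → CHF → SGD → EUR:
EUR 575,000.00 ÷ 0.97688 (buy CHF at ask) = CHF 588,608.63
CHF 588,608.63 ÷ 0.62084 (buy SGD at ask) = SGD 948,084.26
SGD 948,084.26 × 0.60815 (sell SGD at bid) = EUR 576,577.44

Net profit: EUR 1,577.44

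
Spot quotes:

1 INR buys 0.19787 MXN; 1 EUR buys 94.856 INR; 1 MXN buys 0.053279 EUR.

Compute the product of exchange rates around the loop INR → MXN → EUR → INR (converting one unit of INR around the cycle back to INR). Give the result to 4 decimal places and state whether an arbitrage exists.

Around INR → MXN → EUR → INR: 1 × 0.19787 × 0.053279 × 94.856 = 1.000002
Product ≈ 1 (deviation 0.000%, within rounding noise).

1.0000 (no arbitrage)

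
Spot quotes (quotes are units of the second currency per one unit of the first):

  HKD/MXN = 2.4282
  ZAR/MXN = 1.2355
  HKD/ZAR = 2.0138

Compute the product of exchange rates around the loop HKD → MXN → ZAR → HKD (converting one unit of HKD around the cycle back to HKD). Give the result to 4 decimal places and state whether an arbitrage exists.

Around HKD → MXN → ZAR → HKD: 1 × 2.4282 ÷ 1.2355 ÷ 2.0138 = 0.975945
Product < 1; profitable direction is HKD → ZAR → MXN → HKD.

0.9759 (arbitrage exists)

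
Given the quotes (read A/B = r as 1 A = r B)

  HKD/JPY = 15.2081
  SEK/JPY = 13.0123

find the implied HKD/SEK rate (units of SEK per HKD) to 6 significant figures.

HKD/SEK = 1.16875

1 HKD × 15.2081 = 15.2081 JPY
15.2081 JPY ÷ 13.0123 = 1.16875 SEK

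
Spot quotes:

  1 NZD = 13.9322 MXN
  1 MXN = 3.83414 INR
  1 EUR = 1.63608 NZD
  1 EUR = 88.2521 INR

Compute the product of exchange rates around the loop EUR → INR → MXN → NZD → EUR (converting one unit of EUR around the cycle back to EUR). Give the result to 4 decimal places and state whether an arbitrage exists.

1.0098 (arbitrage exists)

Around EUR → INR → MXN → NZD → EUR: 1 × 88.2521 ÷ 3.83414 ÷ 13.9322 ÷ 1.63608 = 1.009794
Product > 1; profitable direction is EUR → INR → MXN → NZD → EUR.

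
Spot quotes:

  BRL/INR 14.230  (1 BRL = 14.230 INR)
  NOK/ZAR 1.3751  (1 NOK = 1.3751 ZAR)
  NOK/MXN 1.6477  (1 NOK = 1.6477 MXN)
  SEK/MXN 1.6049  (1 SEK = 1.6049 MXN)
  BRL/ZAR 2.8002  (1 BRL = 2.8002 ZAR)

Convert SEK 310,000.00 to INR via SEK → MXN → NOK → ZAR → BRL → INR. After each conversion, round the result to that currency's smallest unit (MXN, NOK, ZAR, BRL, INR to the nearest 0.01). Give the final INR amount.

SEK 310,000.00 × 1.6049 = MXN 497,519.00
MXN 497,519.00 ÷ 1.6477 = NOK 301,947.56
NOK 301,947.56 × 1.3751 = ZAR 415,208.09
ZAR 415,208.09 ÷ 2.8002 = BRL 148,278.01
BRL 148,278.01 × 14.230 = INR 2,109,996.08

INR 2,109,996.08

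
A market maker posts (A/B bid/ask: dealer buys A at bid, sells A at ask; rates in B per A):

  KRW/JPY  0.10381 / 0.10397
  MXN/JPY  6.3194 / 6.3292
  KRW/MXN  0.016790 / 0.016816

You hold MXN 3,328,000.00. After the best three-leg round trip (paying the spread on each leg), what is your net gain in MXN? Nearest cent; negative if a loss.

Best loop MXN → JPY → KRW → MXN:
MXN 3,328,000.00 × 6.3194 (sell MXN at bid) = JPY 21,030,963
JPY 21,030,963 ÷ 0.10397 (buy KRW at ask) = KRW 202,279,150
KRW 202,279,150 × 0.016790 (sell KRW at bid) = MXN 3,396,266.92

Net profit: MXN 68,266.92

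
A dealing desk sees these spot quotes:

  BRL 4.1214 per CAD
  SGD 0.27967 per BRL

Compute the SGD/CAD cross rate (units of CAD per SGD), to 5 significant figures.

1 SGD ÷ 0.27967 = 3.57564 BRL
3.57564 BRL ÷ 4.1214 = 0.86758 CAD

SGD/CAD = 0.86758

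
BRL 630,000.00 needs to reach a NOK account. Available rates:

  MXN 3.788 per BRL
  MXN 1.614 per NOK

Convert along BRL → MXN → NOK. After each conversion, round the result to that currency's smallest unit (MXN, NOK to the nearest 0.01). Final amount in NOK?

NOK 1,478,587.36

BRL 630,000.00 × 3.788 = MXN 2,386,440.00
MXN 2,386,440.00 ÷ 1.614 = NOK 1,478,587.36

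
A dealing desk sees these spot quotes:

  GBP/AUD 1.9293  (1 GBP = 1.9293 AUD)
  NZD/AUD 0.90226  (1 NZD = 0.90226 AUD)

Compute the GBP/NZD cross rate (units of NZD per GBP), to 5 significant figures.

GBP/NZD = 2.1383

1 GBP × 1.9293 = 1.9293 AUD
1.9293 AUD ÷ 0.90226 = 2.1383 NZD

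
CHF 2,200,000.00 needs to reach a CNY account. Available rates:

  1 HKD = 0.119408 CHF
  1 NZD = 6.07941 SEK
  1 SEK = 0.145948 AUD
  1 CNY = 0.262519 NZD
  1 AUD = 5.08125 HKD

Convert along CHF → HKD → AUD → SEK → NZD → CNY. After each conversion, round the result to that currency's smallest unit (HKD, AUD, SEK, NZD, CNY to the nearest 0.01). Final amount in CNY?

CHF 2,200,000.00 ÷ 0.119408 = HKD 18,424,226.18
HKD 18,424,226.18 ÷ 5.08125 = AUD 3,625,923.97
AUD 3,625,923.97 ÷ 0.145948 = SEK 24,843,944.21
SEK 24,843,944.21 ÷ 6.07941 = NZD 4,086,571.59
NZD 4,086,571.59 ÷ 0.262519 = CNY 15,566,765.03

CNY 15,566,765.03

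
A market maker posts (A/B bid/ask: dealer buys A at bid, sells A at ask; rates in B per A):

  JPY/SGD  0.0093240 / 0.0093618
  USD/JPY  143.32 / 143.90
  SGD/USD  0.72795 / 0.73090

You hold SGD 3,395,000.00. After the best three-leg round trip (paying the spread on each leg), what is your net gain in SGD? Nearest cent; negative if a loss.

Net profit: SGD 52,955.59

Best loop SGD → JPY → USD → SGD:
SGD 3,395,000.00 ÷ 0.0093618 (buy JPY at ask) = JPY 362,643,936
JPY 362,643,936 ÷ 143.90 (buy USD at ask) = USD 2,520,110.74
USD 2,520,110.74 ÷ 0.73090 (buy SGD at ask) = SGD 3,447,955.59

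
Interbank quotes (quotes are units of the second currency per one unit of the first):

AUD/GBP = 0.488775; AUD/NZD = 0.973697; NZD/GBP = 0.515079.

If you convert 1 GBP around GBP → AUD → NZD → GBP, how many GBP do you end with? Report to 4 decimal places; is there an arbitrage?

1.0261 (arbitrage exists)

Around GBP → AUD → NZD → GBP: 1 ÷ 0.488775 × 0.973697 × 0.515079 = 1.026098
Product > 1; profitable direction is GBP → AUD → NZD → GBP.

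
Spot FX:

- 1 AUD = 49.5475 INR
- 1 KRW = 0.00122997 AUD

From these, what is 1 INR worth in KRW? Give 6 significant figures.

1 INR ÷ 49.5475 = 0.0201827 AUD
0.0201827 AUD ÷ 0.00122997 = 16.4091 KRW

INR/KRW = 16.4091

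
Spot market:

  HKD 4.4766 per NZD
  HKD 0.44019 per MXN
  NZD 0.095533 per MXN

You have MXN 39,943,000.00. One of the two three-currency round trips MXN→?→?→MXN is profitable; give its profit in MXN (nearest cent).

Profitable loop is MXN → HKD → NZD → MXN:
MXN 39,943,000.00 × 0.44019 = HKD 17,582,509.17
HKD 17,582,509.17 ÷ 4.4766 = NZD 3,927,648.03
NZD 3,927,648.03 ÷ 0.095533 = MXN 41,112,997.91
Profit = MXN 41,112,997.91 − MXN 39,943,000.00

Profit: MXN 1,169,997.91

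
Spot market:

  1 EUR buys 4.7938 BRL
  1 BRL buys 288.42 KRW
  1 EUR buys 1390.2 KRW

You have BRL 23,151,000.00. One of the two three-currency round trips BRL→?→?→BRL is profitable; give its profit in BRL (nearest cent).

Profitable loop is BRL → EUR → KRW → BRL:
BRL 23,151,000.00 ÷ 4.7938 = EUR 4,829,362.93
EUR 4,829,362.93 × 1390.2 = KRW 6,713,780,341
KRW 6,713,780,341 ÷ 288.42 = BRL 23,277,790.52
Profit = BRL 23,277,790.52 − BRL 23,151,000.00

Profit: BRL 126,790.52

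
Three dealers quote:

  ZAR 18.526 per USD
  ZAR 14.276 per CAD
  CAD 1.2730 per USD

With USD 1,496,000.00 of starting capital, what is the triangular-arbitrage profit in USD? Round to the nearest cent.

Profit: USD 29,029.73

Profitable loop is USD → ZAR → CAD → USD:
USD 1,496,000.00 × 18.526 = ZAR 27,714,896.00
ZAR 27,714,896.00 ÷ 14.276 = CAD 1,941,362.85
CAD 1,941,362.85 ÷ 1.2730 = USD 1,525,029.73
Profit = USD 1,525,029.73 − USD 1,496,000.00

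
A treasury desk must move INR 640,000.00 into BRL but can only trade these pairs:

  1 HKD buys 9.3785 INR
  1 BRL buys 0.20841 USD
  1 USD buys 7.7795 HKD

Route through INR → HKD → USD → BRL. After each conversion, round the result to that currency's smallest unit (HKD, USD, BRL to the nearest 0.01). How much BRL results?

INR 640,000.00 ÷ 9.3785 = HKD 68,241.19
HKD 68,241.19 ÷ 7.7795 = USD 8,771.92
USD 8,771.92 ÷ 0.20841 = BRL 42,089.73

BRL 42,089.73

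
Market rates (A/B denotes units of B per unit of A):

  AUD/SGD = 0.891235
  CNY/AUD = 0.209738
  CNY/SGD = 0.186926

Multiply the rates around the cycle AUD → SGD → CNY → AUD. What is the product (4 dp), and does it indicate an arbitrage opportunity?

1.0000 (no arbitrage)

Around AUD → SGD → CNY → AUD: 1 × 0.891235 ÷ 0.186926 × 0.209738 = 0.999999
Product ≈ 1 (deviation 0.000%, within rounding noise).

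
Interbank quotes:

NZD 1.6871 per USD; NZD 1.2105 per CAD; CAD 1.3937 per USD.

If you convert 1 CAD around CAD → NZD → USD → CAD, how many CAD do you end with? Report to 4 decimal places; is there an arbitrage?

Around CAD → NZD → USD → CAD: 1 × 1.2105 ÷ 1.6871 × 1.3937 = 0.999985
Product ≈ 1 (deviation 0.002%, within rounding noise).

1.0000 (no arbitrage)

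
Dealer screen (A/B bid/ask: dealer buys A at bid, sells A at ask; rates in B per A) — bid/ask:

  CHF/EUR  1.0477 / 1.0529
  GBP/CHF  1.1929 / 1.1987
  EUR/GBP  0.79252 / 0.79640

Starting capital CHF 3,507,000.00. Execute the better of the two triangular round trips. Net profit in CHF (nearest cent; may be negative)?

Net result: CHF -17,952.49 (no profitable arbitrage after spreads)

Best loop CHF → GBP → EUR → CHF:
CHF 3,507,000.00 ÷ 1.1987 (buy GBP at ask) = GBP 2,925,669.48
GBP 2,925,669.48 ÷ 0.79640 (buy EUR at ask) = EUR 3,673,618.13
EUR 3,673,618.13 ÷ 1.0529 (buy CHF at ask) = CHF 3,489,047.51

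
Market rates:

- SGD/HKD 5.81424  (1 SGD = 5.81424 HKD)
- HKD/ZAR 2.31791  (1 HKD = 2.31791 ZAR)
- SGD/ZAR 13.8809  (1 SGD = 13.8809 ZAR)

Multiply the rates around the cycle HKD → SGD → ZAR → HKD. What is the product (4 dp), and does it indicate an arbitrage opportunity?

Around HKD → SGD → ZAR → HKD: 1 ÷ 5.81424 × 13.8809 ÷ 2.31791 = 1.029978
Product > 1; profitable direction is HKD → SGD → ZAR → HKD.

1.0300 (arbitrage exists)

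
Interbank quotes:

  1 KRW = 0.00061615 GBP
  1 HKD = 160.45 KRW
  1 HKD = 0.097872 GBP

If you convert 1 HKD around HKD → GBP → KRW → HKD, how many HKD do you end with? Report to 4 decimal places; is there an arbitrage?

0.9900 (arbitrage exists)

Around HKD → GBP → KRW → HKD: 1 × 0.097872 ÷ 0.00061615 ÷ 160.45 = 0.989993
Product < 1; profitable direction is HKD → KRW → GBP → HKD.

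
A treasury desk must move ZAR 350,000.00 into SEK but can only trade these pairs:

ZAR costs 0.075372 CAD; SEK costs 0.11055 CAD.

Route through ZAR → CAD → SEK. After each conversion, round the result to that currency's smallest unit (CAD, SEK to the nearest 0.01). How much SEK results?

ZAR 350,000.00 × 0.075372 = CAD 26,380.20
CAD 26,380.20 ÷ 0.11055 = SEK 238,626.87

SEK 238,626.87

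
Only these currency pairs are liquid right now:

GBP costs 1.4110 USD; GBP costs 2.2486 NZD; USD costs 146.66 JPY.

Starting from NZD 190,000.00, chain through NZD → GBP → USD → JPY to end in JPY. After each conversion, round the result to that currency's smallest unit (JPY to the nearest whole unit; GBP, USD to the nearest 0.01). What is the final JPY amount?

NZD 190,000.00 ÷ 2.2486 = GBP 84,497.02
GBP 84,497.02 × 1.4110 = USD 119,225.30
USD 119,225.30 × 146.66 = JPY 17,485,582

JPY 17,485,582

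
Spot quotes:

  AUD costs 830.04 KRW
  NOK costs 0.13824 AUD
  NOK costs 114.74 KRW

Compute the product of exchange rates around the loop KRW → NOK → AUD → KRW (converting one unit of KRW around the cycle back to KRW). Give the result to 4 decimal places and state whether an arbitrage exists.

1.0000 (no arbitrage)

Around KRW → NOK → AUD → KRW: 1 ÷ 114.74 × 0.13824 × 830.04 = 1.000041
Product ≈ 1 (deviation 0.004%, within rounding noise).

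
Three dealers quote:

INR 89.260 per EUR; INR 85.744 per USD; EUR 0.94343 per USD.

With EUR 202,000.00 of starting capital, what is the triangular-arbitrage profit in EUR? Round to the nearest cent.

Profitable loop is EUR → USD → INR → EUR:
EUR 202,000.00 ÷ 0.94343 = USD 214,112.33
USD 214,112.33 × 85.744 = INR 18,358,848.03
INR 18,358,848.03 ÷ 89.260 = EUR 205,678.33
Profit = EUR 205,678.33 − EUR 202,000.00

Profit: EUR 3,678.33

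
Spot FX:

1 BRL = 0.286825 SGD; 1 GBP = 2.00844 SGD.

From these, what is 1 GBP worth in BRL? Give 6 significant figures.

GBP/BRL = 7.00232

1 GBP × 2.00844 = 2.00844 SGD
2.00844 SGD ÷ 0.286825 = 7.00232 BRL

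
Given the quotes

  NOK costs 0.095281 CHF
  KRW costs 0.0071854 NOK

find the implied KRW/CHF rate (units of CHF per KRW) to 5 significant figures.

KRW/CHF = 0.00068463

1 KRW × 0.0071854 = 0.0071854 NOK
0.0071854 NOK × 0.095281 = 0.000684632 CHF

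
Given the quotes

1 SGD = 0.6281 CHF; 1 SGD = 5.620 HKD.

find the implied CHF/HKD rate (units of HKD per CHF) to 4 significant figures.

CHF/HKD = 8.948

1 CHF ÷ 0.6281 = 1.5921 SGD
1.5921 SGD × 5.620 = 8.94762 HKD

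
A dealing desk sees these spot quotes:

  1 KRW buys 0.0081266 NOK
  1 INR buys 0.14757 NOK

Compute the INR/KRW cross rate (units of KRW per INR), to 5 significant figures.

INR/KRW = 18.159

1 INR × 0.14757 = 0.14757 NOK
0.14757 NOK ÷ 0.0081266 = 18.1589 KRW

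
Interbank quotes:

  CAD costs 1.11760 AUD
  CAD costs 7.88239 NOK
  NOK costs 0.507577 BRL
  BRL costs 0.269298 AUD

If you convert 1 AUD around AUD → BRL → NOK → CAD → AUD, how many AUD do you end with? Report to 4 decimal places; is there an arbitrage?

Around AUD → BRL → NOK → CAD → AUD: 1 ÷ 0.269298 ÷ 0.507577 ÷ 7.88239 × 1.11760 = 1.037274
Product > 1; profitable direction is AUD → BRL → NOK → CAD → AUD.

1.0373 (arbitrage exists)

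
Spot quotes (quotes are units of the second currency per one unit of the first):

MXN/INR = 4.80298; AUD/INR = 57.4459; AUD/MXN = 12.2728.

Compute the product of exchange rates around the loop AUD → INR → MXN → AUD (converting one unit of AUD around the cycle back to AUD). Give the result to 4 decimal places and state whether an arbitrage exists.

Around AUD → INR → MXN → AUD: 1 × 57.4459 ÷ 4.80298 ÷ 12.2728 = 0.974551
Product < 1; profitable direction is AUD → MXN → INR → AUD.

0.9746 (arbitrage exists)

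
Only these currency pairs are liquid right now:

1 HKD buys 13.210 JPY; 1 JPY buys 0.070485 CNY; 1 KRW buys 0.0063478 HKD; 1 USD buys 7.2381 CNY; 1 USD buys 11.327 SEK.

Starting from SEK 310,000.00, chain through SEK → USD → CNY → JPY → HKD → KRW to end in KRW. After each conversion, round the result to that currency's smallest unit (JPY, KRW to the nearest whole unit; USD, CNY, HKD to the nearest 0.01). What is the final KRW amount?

KRW 33,515,733

SEK 310,000.00 ÷ 11.327 = USD 27,368.24
USD 27,368.24 × 7.2381 = CNY 198,094.06
CNY 198,094.06 ÷ 0.070485 = JPY 2,810,443
JPY 2,810,443 ÷ 13.210 = HKD 212,751.17
HKD 212,751.17 ÷ 0.0063478 = KRW 33,515,733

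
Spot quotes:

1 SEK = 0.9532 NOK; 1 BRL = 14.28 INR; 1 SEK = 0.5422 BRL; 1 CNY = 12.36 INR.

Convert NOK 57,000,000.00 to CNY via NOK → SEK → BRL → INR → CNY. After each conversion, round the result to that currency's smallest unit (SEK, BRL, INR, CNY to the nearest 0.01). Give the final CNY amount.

NOK 57,000,000.00 ÷ 0.9532 = SEK 59,798,573.23
SEK 59,798,573.23 × 0.5422 = BRL 32,422,786.41
BRL 32,422,786.41 × 14.28 = INR 462,997,389.93
INR 462,997,389.93 ÷ 12.36 = CNY 37,459,335.75

CNY 37,459,335.75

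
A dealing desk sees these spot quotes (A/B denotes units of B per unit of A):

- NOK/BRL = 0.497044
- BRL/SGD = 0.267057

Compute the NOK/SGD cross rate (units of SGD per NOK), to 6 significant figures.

NOK/SGD = 0.132739

1 NOK × 0.497044 = 0.497044 BRL
0.497044 BRL × 0.267057 = 0.132739 SGD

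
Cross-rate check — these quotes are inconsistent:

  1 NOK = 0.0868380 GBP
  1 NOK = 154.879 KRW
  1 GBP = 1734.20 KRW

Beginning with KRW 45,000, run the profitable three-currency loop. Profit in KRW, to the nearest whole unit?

Profitable loop is KRW → GBP → NOK → KRW:
KRW 45,000 ÷ 1734.20 = GBP 25.95
GBP 25.95 ÷ 0.0868380 = NOK 298.82
NOK 298.82 × 154.879 = KRW 46,280
Profit = KRW 46,280 − KRW 45,000

Profit: KRW 1,280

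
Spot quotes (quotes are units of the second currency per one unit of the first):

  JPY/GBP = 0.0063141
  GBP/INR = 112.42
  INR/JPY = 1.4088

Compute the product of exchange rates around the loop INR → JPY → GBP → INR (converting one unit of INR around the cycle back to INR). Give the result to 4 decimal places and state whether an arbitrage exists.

Around INR → JPY → GBP → INR: 1 × 1.4088 × 0.0063141 × 112.42 = 1.000010
Product ≈ 1 (deviation 0.001%, within rounding noise).

1.0000 (no arbitrage)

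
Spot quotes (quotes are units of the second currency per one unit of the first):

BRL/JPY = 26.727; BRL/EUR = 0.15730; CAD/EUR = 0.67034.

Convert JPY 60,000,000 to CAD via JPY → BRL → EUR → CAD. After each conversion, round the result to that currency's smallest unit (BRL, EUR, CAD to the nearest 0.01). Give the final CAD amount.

CAD 526,786.48

JPY 60,000,000 ÷ 26.727 = BRL 2,244,920.87
BRL 2,244,920.87 × 0.15730 = EUR 353,126.05
EUR 353,126.05 ÷ 0.67034 = CAD 526,786.48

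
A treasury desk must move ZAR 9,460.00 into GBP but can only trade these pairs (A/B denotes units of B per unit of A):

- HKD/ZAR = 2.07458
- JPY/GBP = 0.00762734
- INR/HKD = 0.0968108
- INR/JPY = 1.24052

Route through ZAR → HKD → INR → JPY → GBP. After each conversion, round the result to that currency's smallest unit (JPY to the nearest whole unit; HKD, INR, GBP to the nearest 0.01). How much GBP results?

GBP 445.67

ZAR 9,460.00 ÷ 2.07458 = HKD 4,559.96
HKD 4,559.96 ÷ 0.0968108 = INR 47,101.77
INR 47,101.77 × 1.24052 = JPY 58,431
JPY 58,431 × 0.00762734 = GBP 445.67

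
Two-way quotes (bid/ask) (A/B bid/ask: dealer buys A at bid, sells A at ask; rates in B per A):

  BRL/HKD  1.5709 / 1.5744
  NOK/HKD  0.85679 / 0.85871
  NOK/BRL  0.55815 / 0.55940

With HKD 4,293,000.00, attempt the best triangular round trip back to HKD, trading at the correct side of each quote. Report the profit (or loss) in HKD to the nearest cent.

Net profit: HKD 90,427.59

Best loop HKD → NOK → BRL → HKD:
HKD 4,293,000.00 ÷ 0.85871 (buy NOK at ask) = NOK 4,999,359.50
NOK 4,999,359.50 × 0.55815 (sell NOK at bid) = BRL 2,790,392.51
BRL 2,790,392.51 × 1.5709 (sell BRL at bid) = HKD 4,383,427.59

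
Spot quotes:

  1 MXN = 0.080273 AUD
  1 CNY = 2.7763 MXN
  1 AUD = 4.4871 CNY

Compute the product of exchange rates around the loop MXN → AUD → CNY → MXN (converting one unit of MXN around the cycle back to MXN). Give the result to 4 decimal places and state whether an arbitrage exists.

Around MXN → AUD → CNY → MXN: 1 × 0.080273 × 4.4871 × 2.7763 = 1.000004
Product ≈ 1 (deviation 0.000%, within rounding noise).

1.0000 (no arbitrage)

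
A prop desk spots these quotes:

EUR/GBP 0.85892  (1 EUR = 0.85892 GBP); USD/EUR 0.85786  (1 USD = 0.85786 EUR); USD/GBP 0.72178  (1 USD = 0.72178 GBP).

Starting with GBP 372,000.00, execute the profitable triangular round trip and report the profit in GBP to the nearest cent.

Profitable loop is GBP → USD → EUR → GBP:
GBP 372,000.00 ÷ 0.72178 = USD 515,392.50
USD 515,392.50 × 0.85786 = EUR 442,134.61
EUR 442,134.61 × 0.85892 = GBP 379,758.26
Profit = GBP 379,758.26 − GBP 372,000.00

Profit: GBP 7,758.26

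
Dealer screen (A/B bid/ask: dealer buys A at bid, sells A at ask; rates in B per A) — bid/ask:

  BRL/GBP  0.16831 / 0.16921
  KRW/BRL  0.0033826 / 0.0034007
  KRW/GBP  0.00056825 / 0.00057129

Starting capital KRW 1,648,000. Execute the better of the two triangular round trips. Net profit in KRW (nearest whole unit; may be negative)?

Net result: KRW -5,667 (no profitable arbitrage after spreads)

Best loop KRW → BRL → GBP → KRW:
KRW 1,648,000 × 0.0033826 (sell KRW at bid) = BRL 5,574.52
BRL 5,574.52 × 0.16831 (sell BRL at bid) = GBP 938.25
GBP 938.25 ÷ 0.00057129 (buy KRW at ask) = KRW 1,642,333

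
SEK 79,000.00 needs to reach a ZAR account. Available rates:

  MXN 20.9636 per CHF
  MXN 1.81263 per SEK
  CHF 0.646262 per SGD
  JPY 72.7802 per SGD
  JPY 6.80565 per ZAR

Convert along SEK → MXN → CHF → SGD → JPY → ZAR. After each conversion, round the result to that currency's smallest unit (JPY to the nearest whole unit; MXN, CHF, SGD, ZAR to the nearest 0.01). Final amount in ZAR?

SEK 79,000.00 × 1.81263 = MXN 143,197.77
MXN 143,197.77 ÷ 20.9636 = CHF 6,830.78
CHF 6,830.78 ÷ 0.646262 = SGD 10,569.68
SGD 10,569.68 × 72.7802 = JPY 769,263
JPY 769,263 ÷ 6.80565 = ZAR 113,032.99

ZAR 113,032.99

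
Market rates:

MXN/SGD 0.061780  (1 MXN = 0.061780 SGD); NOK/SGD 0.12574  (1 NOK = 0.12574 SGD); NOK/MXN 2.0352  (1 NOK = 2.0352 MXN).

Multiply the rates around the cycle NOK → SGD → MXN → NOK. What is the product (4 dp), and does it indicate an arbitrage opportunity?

Around NOK → SGD → MXN → NOK: 1 × 0.12574 ÷ 0.061780 ÷ 2.0352 = 1.000043
Product ≈ 1 (deviation 0.004%, within rounding noise).

1.0000 (no arbitrage)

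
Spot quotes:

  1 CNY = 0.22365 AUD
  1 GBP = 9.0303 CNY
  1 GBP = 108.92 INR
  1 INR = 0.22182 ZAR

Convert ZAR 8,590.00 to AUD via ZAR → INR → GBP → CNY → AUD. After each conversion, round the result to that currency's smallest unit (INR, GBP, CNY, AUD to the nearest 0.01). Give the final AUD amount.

ZAR 8,590.00 ÷ 0.22182 = INR 38,725.09
INR 38,725.09 ÷ 108.92 = GBP 355.54
GBP 355.54 × 9.0303 = CNY 3,210.63
CNY 3,210.63 × 0.22365 = AUD 718.06

AUD 718.06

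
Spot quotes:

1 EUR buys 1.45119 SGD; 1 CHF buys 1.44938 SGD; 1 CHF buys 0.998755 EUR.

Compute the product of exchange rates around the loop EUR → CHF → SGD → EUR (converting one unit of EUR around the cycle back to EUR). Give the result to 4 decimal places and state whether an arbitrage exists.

Around EUR → CHF → SGD → EUR: 1 ÷ 0.998755 × 1.44938 ÷ 1.45119 = 0.999998
Product ≈ 1 (deviation 0.000%, within rounding noise).

1.0000 (no arbitrage)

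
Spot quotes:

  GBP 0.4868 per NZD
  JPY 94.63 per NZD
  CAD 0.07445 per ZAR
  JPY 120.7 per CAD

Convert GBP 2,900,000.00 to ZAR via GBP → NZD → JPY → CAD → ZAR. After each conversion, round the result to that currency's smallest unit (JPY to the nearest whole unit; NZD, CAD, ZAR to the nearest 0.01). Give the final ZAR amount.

ZAR 62,734,190.19

GBP 2,900,000.00 ÷ 0.4868 = NZD 5,957,271.98
NZD 5,957,271.98 × 94.63 = JPY 563,736,647
JPY 563,736,647 ÷ 120.7 = CAD 4,670,560.46
CAD 4,670,560.46 ÷ 0.07445 = ZAR 62,734,190.19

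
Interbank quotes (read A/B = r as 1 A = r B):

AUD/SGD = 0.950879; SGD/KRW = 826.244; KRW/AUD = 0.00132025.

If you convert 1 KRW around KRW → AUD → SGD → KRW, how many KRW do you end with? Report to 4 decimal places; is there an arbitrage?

1.0373 (arbitrage exists)

Around KRW → AUD → SGD → KRW: 1 × 0.00132025 × 0.950879 × 826.244 = 1.037265
Product > 1; profitable direction is KRW → AUD → SGD → KRW.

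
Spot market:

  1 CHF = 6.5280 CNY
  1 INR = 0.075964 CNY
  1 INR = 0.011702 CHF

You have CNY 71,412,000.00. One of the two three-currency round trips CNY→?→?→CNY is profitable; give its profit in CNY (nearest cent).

Profit: CNY 401,089.44

Profitable loop is CNY → INR → CHF → CNY:
CNY 71,412,000.00 ÷ 0.075964 = INR 940,076,878.52
INR 940,076,878.52 × 0.011702 = CHF 11,000,779.63
CHF 11,000,779.63 × 6.5280 = CNY 71,813,089.44
Profit = CNY 71,813,089.44 − CNY 71,412,000.00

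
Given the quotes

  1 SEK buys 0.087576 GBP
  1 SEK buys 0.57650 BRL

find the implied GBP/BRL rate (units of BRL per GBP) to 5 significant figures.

1 GBP ÷ 0.087576 = 11.4187 SEK
11.4187 SEK × 0.57650 = 6.58285 BRL

GBP/BRL = 6.5829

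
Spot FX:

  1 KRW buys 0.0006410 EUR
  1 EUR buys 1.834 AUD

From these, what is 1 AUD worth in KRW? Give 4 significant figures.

AUD/KRW = 850.6

1 AUD ÷ 1.834 = 0.545256 EUR
0.545256 EUR ÷ 0.0006410 = 850.634 KRW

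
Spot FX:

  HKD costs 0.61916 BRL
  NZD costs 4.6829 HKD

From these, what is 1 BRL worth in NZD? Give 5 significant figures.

1 BRL ÷ 0.61916 = 1.61509 HKD
1.61509 HKD ÷ 4.6829 = 0.344891 NZD

BRL/NZD = 0.34489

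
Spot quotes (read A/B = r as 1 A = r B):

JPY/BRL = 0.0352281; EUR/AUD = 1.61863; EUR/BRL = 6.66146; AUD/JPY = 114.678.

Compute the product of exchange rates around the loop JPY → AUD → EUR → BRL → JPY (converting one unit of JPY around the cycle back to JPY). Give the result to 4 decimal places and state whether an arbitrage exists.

1.0187 (arbitrage exists)

Around JPY → AUD → EUR → BRL → JPY: 1 ÷ 114.678 ÷ 1.61863 × 6.66146 ÷ 0.0352281 = 1.018715
Product > 1; profitable direction is JPY → AUD → EUR → BRL → JPY.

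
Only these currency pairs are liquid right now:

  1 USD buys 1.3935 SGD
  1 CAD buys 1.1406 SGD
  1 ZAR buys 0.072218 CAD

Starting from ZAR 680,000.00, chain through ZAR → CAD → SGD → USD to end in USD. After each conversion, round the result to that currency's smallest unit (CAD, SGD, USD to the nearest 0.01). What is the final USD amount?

USD 40,195.81

ZAR 680,000.00 × 0.072218 = CAD 49,108.24
CAD 49,108.24 × 1.1406 = SGD 56,012.86
SGD 56,012.86 ÷ 1.3935 = USD 40,195.81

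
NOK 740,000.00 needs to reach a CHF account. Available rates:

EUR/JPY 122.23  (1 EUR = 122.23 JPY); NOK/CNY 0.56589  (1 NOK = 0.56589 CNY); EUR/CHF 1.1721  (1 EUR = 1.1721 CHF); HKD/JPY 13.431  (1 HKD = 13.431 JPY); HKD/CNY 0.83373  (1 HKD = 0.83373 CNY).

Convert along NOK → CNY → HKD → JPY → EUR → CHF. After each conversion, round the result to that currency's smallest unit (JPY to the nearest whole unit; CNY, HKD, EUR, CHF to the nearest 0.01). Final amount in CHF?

CHF 64,689.45

NOK 740,000.00 × 0.56589 = CNY 418,758.60
CNY 418,758.60 ÷ 0.83373 = HKD 502,271.24
HKD 502,271.24 × 13.431 = JPY 6,746,005
JPY 6,746,005 ÷ 122.23 = EUR 55,191.07
EUR 55,191.07 × 1.1721 = CHF 64,689.45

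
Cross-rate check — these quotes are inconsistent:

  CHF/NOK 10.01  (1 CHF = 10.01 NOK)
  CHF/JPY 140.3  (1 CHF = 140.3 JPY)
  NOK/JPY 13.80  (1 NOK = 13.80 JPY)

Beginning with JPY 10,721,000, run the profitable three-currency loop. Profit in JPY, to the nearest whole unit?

Profitable loop is JPY → NOK → CHF → JPY:
JPY 10,721,000 ÷ 13.80 = NOK 776,884.06
NOK 776,884.06 ÷ 10.01 = CHF 77,610.80
CHF 77,610.80 × 140.3 = JPY 10,888,795
Profit = JPY 10,888,795 − JPY 10,721,000

Profit: JPY 167,795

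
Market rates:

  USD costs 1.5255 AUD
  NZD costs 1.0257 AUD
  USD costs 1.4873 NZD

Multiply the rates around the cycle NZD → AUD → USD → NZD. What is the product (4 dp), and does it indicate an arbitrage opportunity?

1.0000 (no arbitrage)

Around NZD → AUD → USD → NZD: 1 × 1.0257 ÷ 1.5255 × 1.4873 = 1.000015
Product ≈ 1 (deviation 0.002%, within rounding noise).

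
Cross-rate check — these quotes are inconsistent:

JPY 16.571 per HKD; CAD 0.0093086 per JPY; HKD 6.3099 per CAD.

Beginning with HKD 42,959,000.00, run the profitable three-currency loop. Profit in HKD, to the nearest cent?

Profit: HKD 1,177,572.15

Profitable loop is HKD → CAD → JPY → HKD:
HKD 42,959,000.00 ÷ 6.3099 = CAD 6,808,190.30
CAD 6,808,190.30 ÷ 0.0093086 = JPY 731,387,137
JPY 731,387,137 ÷ 16.571 = HKD 44,136,572.15
Profit = HKD 44,136,572.15 − HKD 42,959,000.00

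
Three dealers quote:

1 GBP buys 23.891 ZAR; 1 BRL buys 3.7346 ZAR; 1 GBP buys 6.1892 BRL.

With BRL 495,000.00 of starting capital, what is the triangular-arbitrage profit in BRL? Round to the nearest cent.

Profit: BRL 16,635.79

Profitable loop is BRL → GBP → ZAR → BRL:
BRL 495,000.00 ÷ 6.1892 = GBP 79,978.03
GBP 79,978.03 × 23.891 = ZAR 1,910,755.02
ZAR 1,910,755.02 ÷ 3.7346 = BRL 511,635.79
Profit = BRL 511,635.79 − BRL 495,000.00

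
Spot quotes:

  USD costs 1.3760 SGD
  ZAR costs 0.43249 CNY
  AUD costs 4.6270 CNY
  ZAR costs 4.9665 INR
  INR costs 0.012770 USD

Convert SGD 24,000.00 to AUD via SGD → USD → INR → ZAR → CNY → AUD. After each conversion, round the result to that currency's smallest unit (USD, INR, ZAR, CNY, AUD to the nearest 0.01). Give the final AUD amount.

AUD 25,705.62

SGD 24,000.00 ÷ 1.3760 = USD 17,441.86
USD 17,441.86 ÷ 0.012770 = INR 1,365,846.52
INR 1,365,846.52 ÷ 4.9665 = ZAR 275,011.88
ZAR 275,011.88 × 0.43249 = CNY 118,939.89
CNY 118,939.89 ÷ 4.6270 = AUD 25,705.62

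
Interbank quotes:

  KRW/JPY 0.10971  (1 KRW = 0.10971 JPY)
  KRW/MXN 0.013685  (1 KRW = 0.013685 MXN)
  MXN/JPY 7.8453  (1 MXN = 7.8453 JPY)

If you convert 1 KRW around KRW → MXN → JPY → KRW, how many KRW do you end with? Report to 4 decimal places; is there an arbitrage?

0.9786 (arbitrage exists)

Around KRW → MXN → JPY → KRW: 1 × 0.013685 × 7.8453 ÷ 0.10971 = 0.978607
Product < 1; profitable direction is KRW → JPY → MXN → KRW.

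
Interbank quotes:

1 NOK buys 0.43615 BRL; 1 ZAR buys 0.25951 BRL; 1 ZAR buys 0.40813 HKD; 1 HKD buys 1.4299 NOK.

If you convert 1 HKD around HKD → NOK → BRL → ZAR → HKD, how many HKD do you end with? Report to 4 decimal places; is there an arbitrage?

0.9808 (arbitrage exists)

Around HKD → NOK → BRL → ZAR → HKD: 1 × 1.4299 × 0.43615 ÷ 0.25951 × 0.40813 = 0.980812
Product < 1; profitable direction is HKD → ZAR → BRL → NOK → HKD.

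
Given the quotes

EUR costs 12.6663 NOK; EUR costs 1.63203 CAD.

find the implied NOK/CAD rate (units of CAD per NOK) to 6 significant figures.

1 NOK ÷ 12.6663 = 0.0789497 EUR
0.0789497 EUR × 1.63203 = 0.128848 CAD

NOK/CAD = 0.128848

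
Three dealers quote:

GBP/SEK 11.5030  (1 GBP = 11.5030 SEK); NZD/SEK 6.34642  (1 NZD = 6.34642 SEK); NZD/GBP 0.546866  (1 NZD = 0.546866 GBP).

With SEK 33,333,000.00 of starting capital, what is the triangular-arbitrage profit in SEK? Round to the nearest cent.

Profitable loop is SEK → GBP → NZD → SEK:
SEK 33,333,000.00 ÷ 11.5030 = GBP 2,897,765.80
GBP 2,897,765.80 ÷ 0.546866 = NZD 5,298,858.95
NZD 5,298,858.95 × 6.34642 = SEK 33,628,784.44
Profit = SEK 33,628,784.44 − SEK 33,333,000.00

Profit: SEK 295,784.44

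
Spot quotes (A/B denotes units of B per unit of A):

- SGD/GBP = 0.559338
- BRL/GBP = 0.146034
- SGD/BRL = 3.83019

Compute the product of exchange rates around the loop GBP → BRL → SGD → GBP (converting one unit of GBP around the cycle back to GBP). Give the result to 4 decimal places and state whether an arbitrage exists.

1.0000 (no arbitrage)

Around GBP → BRL → SGD → GBP: 1 ÷ 0.146034 ÷ 3.83019 × 0.559338 = 1.000000
Product ≈ 1 (deviation 0.000%, within rounding noise).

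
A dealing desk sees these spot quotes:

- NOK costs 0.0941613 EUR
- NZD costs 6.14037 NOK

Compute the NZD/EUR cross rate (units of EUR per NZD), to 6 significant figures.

NZD/EUR = 0.578185

1 NZD × 6.14037 = 6.14037 NOK
6.14037 NOK × 0.0941613 = 0.578185 EUR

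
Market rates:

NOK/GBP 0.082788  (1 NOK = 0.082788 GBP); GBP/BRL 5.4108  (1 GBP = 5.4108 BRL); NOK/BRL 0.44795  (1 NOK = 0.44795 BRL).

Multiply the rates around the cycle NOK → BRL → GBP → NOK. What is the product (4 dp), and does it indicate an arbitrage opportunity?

Around NOK → BRL → GBP → NOK: 1 × 0.44795 ÷ 5.4108 ÷ 0.082788 = 1.000002
Product ≈ 1 (deviation 0.000%, within rounding noise).

1.0000 (no arbitrage)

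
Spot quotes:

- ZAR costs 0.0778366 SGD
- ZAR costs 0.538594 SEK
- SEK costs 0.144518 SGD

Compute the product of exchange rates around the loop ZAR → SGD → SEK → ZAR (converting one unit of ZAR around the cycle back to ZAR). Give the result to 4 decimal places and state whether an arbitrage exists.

Around ZAR → SGD → SEK → ZAR: 1 × 0.0778366 ÷ 0.144518 ÷ 0.538594 = 1.000001
Product ≈ 1 (deviation 0.000%, within rounding noise).

1.0000 (no arbitrage)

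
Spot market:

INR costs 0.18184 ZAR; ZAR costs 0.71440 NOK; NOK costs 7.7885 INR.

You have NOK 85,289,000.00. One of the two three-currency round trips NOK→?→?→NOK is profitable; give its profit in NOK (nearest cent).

Profit: NOK 1,004,426.73

Profitable loop is NOK → INR → ZAR → NOK:
NOK 85,289,000.00 × 7.7885 = INR 664,273,376.50
INR 664,273,376.50 × 0.18184 = ZAR 120,791,470.78
ZAR 120,791,470.78 × 0.71440 = NOK 86,293,426.73
Profit = NOK 86,293,426.73 − NOK 85,289,000.00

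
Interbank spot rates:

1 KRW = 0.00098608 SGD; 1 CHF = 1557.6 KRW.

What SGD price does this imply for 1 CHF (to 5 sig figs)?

1 CHF × 1557.6 = 1557.6 KRW
1557.6 KRW × 0.00098608 = 1.53592 SGD

CHF/SGD = 1.5359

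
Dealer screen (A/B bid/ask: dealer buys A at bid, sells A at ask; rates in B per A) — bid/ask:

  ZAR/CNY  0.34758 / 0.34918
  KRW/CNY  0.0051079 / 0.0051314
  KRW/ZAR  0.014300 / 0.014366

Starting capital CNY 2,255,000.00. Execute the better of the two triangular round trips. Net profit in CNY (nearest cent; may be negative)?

Net profit: CNY 41,168.26

Best loop CNY → ZAR → KRW → CNY:
CNY 2,255,000.00 ÷ 0.34918 (buy ZAR at ask) = ZAR 6,457,987.28
ZAR 6,457,987.28 ÷ 0.014366 (buy KRW at ask) = KRW 449,532,736
KRW 449,532,736 × 0.0051079 (sell KRW at bid) = CNY 2,296,168.26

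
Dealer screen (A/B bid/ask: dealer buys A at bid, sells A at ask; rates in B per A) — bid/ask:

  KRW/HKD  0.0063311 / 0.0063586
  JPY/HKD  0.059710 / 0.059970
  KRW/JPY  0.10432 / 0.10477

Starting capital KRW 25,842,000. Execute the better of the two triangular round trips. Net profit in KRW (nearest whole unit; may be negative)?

Net profit: KRW 197,600

Best loop KRW → HKD → JPY → KRW:
KRW 25,842,000 × 0.0063311 (sell KRW at bid) = HKD 163,608.29
HKD 163,608.29 ÷ 0.059970 (buy JPY at ask) = JPY 2,728,169
JPY 2,728,169 ÷ 0.10477 (buy KRW at ask) = KRW 26,039,600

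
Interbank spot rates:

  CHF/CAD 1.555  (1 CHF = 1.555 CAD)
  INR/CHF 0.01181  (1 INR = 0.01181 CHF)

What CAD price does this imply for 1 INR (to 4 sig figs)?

INR/CAD = 0.01836

1 INR × 0.01181 = 0.01181 CHF
0.01181 CHF × 1.555 = 0.0183645 CAD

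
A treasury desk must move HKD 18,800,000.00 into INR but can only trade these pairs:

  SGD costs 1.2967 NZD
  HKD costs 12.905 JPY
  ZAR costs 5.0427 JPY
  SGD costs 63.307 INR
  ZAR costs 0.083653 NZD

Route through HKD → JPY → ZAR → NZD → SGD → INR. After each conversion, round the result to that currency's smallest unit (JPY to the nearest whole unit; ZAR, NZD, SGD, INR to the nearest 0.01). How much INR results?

HKD 18,800,000.00 × 12.905 = JPY 242,614,000
JPY 242,614,000 ÷ 5.0427 = ZAR 48,111,924.17
ZAR 48,111,924.17 × 0.083653 = NZD 4,024,706.79
NZD 4,024,706.79 ÷ 1.2967 = SGD 3,103,807.20
SGD 3,103,807.20 × 63.307 = INR 196,492,722.41

INR 196,492,722.41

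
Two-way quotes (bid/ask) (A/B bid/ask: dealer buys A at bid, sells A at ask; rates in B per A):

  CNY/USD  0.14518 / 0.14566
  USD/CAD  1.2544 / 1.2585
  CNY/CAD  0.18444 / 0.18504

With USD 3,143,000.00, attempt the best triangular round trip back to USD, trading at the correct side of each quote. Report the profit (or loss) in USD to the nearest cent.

Net profit: USD 19,321.12

Best loop USD → CNY → CAD → USD:
USD 3,143,000.00 ÷ 0.14566 (buy CNY at ask) = CNY 21,577,646.57
CNY 21,577,646.57 × 0.18444 (sell CNY at bid) = CAD 3,979,781.13
CAD 3,979,781.13 ÷ 1.2585 (buy USD at ask) = USD 3,162,321.12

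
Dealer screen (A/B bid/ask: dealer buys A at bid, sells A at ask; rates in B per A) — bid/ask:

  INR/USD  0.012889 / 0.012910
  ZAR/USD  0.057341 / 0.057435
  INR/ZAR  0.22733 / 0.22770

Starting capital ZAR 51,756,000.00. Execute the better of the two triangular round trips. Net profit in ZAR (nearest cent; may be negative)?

Net profit: ZAR 502,444.24

Best loop ZAR → USD → INR → ZAR:
ZAR 51,756,000.00 × 0.057341 (sell ZAR at bid) = USD 2,967,740.80
USD 2,967,740.80 ÷ 0.012910 (buy INR at ask) = INR 229,879,225.10
INR 229,879,225.10 × 0.22733 (sell INR at bid) = ZAR 52,258,444.24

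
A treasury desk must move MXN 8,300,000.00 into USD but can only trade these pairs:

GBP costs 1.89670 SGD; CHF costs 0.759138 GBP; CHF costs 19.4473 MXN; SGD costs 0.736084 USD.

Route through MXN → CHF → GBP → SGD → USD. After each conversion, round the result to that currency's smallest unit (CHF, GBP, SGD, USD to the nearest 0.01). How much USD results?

MXN 8,300,000.00 ÷ 19.4473 = CHF 426,794.47
CHF 426,794.47 × 0.759138 = GBP 323,995.90
GBP 323,995.90 × 1.89670 = SGD 614,523.02
SGD 614,523.02 × 0.736084 = USD 452,340.56

USD 452,340.56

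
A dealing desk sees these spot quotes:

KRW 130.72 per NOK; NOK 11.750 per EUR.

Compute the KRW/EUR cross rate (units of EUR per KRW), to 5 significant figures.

1 KRW ÷ 130.72 = 0.00764994 NOK
0.00764994 NOK ÷ 11.750 = 0.000651059 EUR

KRW/EUR = 0.00065106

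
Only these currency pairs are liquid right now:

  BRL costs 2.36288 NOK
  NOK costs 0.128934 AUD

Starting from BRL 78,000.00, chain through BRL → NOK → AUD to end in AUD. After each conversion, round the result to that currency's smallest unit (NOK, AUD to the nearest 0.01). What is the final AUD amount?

BRL 78,000.00 × 2.36288 = NOK 184,304.64
NOK 184,304.64 × 0.128934 = AUD 23,763.13

AUD 23,763.13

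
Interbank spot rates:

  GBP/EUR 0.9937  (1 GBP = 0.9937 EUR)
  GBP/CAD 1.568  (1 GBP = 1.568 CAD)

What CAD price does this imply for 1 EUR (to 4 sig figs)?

EUR/CAD = 1.578

1 EUR ÷ 0.9937 = 1.00634 GBP
1.00634 GBP × 1.568 = 1.57794 CAD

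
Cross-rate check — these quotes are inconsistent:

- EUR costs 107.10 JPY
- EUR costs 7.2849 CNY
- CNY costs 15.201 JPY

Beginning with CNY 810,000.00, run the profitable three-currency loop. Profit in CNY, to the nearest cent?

Profitable loop is CNY → JPY → EUR → CNY:
CNY 810,000.00 × 15.201 = JPY 12,312,810
JPY 12,312,810 ÷ 107.10 = EUR 114,965.55
EUR 114,965.55 × 7.2849 = CNY 837,512.51
Profit = CNY 837,512.51 − CNY 810,000.00

Profit: CNY 27,512.51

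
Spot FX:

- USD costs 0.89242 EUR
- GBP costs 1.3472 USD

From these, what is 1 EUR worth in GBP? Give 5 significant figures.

1 EUR ÷ 0.89242 = 1.12055 USD
1.12055 USD ÷ 1.3472 = 0.831761 GBP

EUR/GBP = 0.83176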